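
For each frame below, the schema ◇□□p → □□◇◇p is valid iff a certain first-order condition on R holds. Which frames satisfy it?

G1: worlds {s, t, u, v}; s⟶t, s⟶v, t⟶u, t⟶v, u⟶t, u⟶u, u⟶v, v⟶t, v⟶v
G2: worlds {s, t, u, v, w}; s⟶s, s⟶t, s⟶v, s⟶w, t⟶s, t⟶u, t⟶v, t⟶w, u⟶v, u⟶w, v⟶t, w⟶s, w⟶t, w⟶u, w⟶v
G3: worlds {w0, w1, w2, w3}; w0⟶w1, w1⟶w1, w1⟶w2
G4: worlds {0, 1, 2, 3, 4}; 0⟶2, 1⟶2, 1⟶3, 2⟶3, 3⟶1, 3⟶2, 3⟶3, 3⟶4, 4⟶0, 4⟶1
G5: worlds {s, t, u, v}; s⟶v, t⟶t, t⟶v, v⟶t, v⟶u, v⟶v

The schema corresponds to a generalized confluence (Geach) condition: ∀x ∀y ∀z ((xRy ∧ xR²z) → ∃w (yR²w ∧ zR²w)).
G1: satisfies the condition.
G2: satisfies the condition.
G3: fails — w0Rw1, w0R²w2 but no w with w1R²w and w2R²w.
G4: satisfies the condition.
G5: fails — sRv, sR²u but no w with vR²w and uR²w.
Valid on: G1, G2, G4.

G1, G2, G4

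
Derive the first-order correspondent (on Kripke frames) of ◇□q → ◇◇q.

This is a Sahlqvist (Geach-type) schema ◇^1□^1q → □^0◇^2q.
First-order correspondent: ∀x ∀y (xRy → ∃w (yRw ∧ xR²w)).

∀x ∀y (xRy → ∃w (yRw ∧ xR²w))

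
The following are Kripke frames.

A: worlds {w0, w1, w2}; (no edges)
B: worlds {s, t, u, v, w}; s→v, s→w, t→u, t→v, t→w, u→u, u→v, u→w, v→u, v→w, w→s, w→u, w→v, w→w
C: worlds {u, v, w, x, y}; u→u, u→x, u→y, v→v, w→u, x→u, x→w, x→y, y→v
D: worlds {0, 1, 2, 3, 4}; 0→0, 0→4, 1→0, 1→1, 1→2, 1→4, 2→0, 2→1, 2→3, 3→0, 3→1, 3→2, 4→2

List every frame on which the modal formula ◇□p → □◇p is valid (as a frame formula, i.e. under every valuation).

A, B

The schema corresponds to convergence: ∀x ∀y ∀z (Rxy ∧ Rxz → ∃w (Ryw ∧ Rzw)).
A: satisfies the condition.
B: satisfies the condition.
C: fails — Ruu and Ruy but u and y have no common successor.
D: fails — R00 and R04 but 0 and 4 have no common successor.
Valid on: A, B.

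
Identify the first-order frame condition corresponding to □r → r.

reflexivity

Suppose □r→r is valid. At any x set V(r)={w : Rxw}. Then □r holds at x, so r holds at x, i.e. Rxx.
Conversely, any frame satisfying ∀x Rxx validates the schema.
So the correspondent is reflexivity.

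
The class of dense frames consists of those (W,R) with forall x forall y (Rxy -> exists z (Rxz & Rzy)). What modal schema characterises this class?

This is density; the standard corresponding axiom is C4: □□q → □q.
Suppose □□q→□q is valid. Take Rxy and set V(q)={w : xR²w}. Then □□q at x, so □q at x, so q at y, i.e. ∃z(Rxz∧Rzy).

□□q → □q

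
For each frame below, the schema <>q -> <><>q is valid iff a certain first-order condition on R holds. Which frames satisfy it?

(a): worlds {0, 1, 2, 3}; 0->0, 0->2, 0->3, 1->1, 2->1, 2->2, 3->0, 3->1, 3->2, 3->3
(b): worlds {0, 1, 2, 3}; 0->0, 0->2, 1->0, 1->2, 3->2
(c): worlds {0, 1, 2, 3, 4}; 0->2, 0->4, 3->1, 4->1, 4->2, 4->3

(a)

Frame correspondent (Sahlqvist): forall x forall y (xRy -> exists w (y = w & x R^2 w)) — i.e. a generalized confluence (Geach) condition.
(a): satisfies the condition.
(b): fails — 3R2 but no w with 2=w and 3R²w.
(c): fails — 0R4 but no w with 4=w and 0R²w.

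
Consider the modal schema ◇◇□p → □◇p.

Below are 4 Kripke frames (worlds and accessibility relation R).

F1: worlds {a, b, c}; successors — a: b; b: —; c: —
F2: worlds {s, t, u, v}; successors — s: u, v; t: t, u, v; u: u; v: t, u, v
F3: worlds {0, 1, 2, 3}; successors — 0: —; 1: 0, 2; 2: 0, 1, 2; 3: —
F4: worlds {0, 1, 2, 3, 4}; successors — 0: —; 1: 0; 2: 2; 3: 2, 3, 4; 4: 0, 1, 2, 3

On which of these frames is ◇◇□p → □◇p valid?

F1, F2

Frame correspondent (Sahlqvist): ∀x ∀y ∀z ((xR²y ∧ xRz) → ∃w (yRw ∧ zRw)) — i.e. a generalized confluence (Geach) condition.
F1: holds.
F2: holds.
F3: fails — 1R²0, 1R0 but no w with 0Rw and 0Rw.
F4: fails — 3R²0, 3R2 but no w with 0Rw and 2Rw.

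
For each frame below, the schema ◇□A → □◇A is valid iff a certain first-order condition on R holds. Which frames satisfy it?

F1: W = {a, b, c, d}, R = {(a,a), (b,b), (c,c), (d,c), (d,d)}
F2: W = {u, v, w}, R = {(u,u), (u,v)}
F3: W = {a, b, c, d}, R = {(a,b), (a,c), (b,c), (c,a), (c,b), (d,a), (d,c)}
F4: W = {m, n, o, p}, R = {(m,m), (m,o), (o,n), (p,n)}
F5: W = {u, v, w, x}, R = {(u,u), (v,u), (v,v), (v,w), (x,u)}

Frame correspondent (Sahlqvist): ∀x ∀y ∀z (Rxy ∧ Rxz → ∃w (Ryw ∧ Rzw)) — i.e. convergence.
F1: satisfies the condition.
F2: fails — Ruv and Ruv but v and v have no common successor.
F3: fails — Rab and Rac but b and c have no common successor.
F4: fails — Rmo and Rmm but o and m have no common successor.
F5: fails — Rvv and Rvw but v and w have no common successor.
Valid on: F1.

F1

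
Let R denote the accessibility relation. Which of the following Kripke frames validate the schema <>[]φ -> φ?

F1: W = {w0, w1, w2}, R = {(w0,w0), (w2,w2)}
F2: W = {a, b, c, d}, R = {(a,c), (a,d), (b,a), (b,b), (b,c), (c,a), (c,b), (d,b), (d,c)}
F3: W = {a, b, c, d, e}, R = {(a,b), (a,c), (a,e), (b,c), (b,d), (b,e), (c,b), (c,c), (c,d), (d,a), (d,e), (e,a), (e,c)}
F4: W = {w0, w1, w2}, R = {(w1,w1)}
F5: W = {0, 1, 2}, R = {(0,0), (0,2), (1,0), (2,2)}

F1, F4

This is the axiom for symmetry; its first-order frame correspondent is forall x forall y (Rxy -> Ryx).
F1: satisfies the condition.
F2: fails — Rdc but not Rcd.
F3: fails — Rcd but not Rdc.
F4: satisfies the condition.
F5: fails — R10 but not R01.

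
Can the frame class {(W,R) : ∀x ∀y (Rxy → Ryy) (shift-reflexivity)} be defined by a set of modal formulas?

The condition is shift-reflexivity. A defining modal formula is □(□p → p).

Yes, by □(□p → p)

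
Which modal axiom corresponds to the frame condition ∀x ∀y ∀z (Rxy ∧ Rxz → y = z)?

◇p → □p

A defining formula is ◇p → □p (the CD axiom).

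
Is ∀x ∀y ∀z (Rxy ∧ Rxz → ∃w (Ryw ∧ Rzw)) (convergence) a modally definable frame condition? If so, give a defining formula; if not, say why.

Yes: it is convergence, defined by the .2 schema ◇□q → □◇q.

Definable; ◇□q → □◇q defines it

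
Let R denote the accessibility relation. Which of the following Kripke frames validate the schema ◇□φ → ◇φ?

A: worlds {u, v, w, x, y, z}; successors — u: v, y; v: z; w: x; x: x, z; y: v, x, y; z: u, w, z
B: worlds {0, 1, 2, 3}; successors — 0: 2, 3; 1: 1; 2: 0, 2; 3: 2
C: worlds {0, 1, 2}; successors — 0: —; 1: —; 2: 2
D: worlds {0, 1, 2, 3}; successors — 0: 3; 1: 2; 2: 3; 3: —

The schema corresponds to a generalized confluence (Geach) condition: ∀x ∀y (xRy → ∃w (yRw ∧ xRw)).
A: fails — uRv but no t with vRt and uRt.
B: condition met.
C: condition met.
D: fails — 0R3 but no w with 3Rw and 0Rw.
Valid on: B, C.

B, C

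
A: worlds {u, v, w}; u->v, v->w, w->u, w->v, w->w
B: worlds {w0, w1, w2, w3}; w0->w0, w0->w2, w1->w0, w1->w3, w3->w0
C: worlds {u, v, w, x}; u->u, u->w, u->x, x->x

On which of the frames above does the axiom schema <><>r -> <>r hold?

C

This is the axiom for transitivity; its first-order frame correspondent is forall x forall y forall z (Rxy & Ryz -> Rxz).
A: fails — Ruv and Rvw but not Ruw.
B: fails — Rw1w0 and Rw0w2 but not Rw1w2.
C: holds.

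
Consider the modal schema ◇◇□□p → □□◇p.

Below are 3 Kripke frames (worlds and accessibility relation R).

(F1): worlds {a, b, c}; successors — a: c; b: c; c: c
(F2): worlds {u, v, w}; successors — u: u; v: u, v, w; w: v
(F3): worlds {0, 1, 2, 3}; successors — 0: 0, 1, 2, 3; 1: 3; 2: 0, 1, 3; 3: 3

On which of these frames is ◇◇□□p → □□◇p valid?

(F1), (F3)

Frame correspondent (Sahlqvist): ∀x ∀y ∀z ((xR²y ∧ xR²z) → ∃w (yR²w ∧ zRw)) — i.e. a generalized confluence (Geach) condition.
(F1): satisfies the condition.
(F2): fails — vR²u, vR²w but no t with uR²t and wRt.
(F3): satisfies the condition.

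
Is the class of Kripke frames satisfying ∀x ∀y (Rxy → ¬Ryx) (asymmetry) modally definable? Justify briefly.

Not definable by any modal formula

Modal frame validity is preserved under surjective bounded morphisms.
The 5-cycle (worlds 0,1,2,3,4 with 0→1→2→3→4→0) is asymmetric. Mapping every world to a single reflexive point • is a surjective bounded morphism, and the reflexive point is not asymmetric (R•• but asymmetry requires ¬R••).
So the class is not modally definable.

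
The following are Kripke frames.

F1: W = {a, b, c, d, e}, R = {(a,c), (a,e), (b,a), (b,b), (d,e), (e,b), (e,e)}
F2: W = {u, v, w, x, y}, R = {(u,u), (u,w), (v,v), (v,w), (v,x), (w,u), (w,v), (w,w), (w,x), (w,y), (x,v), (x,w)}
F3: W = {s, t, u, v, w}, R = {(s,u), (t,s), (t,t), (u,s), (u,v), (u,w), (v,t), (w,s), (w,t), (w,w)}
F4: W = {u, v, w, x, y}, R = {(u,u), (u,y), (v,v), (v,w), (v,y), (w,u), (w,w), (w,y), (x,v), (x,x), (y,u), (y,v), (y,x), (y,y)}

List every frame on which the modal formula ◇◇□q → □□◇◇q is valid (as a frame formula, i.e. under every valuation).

The schema corresponds to a generalized confluence (Geach) condition: ∀x ∀y ∀z ((xR²y ∧ xR²z) → ∃w (yRw ∧ zR²w)).
F1: fails — bR²a, bR²c but no w with aRw and cR²w.
F2: fails — uR²u, uR²y but no t with uRt and yR²t.
F3: fails — sR²s, sR²s but no w* with sRw* and sR²w*.
F4: condition met.
Valid on: F4.

F4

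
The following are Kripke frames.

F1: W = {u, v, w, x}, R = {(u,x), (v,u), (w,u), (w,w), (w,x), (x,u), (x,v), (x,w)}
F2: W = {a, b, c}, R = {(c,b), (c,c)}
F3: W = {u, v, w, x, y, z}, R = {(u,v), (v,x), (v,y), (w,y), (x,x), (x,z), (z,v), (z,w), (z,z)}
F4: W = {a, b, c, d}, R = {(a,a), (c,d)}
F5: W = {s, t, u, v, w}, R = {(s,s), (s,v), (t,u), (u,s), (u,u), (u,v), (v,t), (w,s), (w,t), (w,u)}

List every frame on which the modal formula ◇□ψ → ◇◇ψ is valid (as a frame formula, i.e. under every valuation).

F1, F5

Frame correspondent (Sahlqvist): ∀x ∀y (xRy → ∃w (yRw ∧ xR²w)) — i.e. a generalized confluence (Geach) condition.
F1: satisfies the condition.
F2: fails — cRb but no w with bRw and cR²w.
F3: fails — vRy but no t with yRt and vR²t.
F4: fails — cRd but no w with dRw and cR²w.
F5: satisfies the condition.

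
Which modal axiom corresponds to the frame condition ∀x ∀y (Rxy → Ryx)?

This is symmetry; the standard corresponding axiom is B: q → □◇q.

q → □◇q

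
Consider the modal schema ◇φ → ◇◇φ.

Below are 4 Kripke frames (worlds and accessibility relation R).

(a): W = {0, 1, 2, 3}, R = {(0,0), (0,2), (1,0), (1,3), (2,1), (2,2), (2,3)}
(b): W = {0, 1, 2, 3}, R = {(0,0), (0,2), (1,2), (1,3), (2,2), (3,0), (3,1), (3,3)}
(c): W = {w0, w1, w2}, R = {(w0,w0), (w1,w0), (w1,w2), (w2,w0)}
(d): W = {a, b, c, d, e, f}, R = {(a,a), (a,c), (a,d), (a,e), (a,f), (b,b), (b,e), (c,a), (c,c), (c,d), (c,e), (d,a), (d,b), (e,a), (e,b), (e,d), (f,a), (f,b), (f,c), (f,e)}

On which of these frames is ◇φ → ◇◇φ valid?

(b), (d)

This is the axiom for a generalized confluence (Geach) condition; its first-order frame correspondent is ∀x ∀y (xRy → ∃w (y = w ∧ xR²w)).
(a): fails — 1R3 but no w with 3=w and 1R²w.
(b): condition met.
(c): fails — w1Rw2 but no w with w2=w and w1R²w.
(d): condition met.
Valid on: (b), (d).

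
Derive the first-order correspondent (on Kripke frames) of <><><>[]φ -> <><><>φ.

forall x forall y (x R^3 y -> exists w (yRw & x R^3 w))

This is a Sahlqvist (Geach-type) schema ◇^3□^1φ → □^0◇^3φ.
Minimal-valuation argument: fix x; take any y with xR^3y and any z with xR^0z. Set V(φ) to the set of worlds R-reachable from y in exactly 1 step. Then □^1φ holds at y, so the antecedent holds at x; validity forces ◇^3φ at z, giving a w with zR^3w and yR^1w.
First-order correspondent: forall x forall y (x R^3 y -> exists w (yRw & x R^3 w)).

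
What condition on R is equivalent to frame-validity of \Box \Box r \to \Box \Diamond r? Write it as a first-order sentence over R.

\forall x \forall z (xRz \to \exists w (x R^2 w \wedge zRw))

This is a Sahlqvist (Geach-type) schema ◇^0□^2r → □^1◇^1r.
Minimal-valuation argument: fix x; take any y with xR^0y and any z with xR^1z. Set V(r) to the set of worlds R-reachable from y in exactly 2 steps. Then □^2r holds at y, so the antecedent holds at x; validity forces ◇^1r at z, giving a w with zR^1w and yR^2w.
First-order correspondent: \forall x \forall z (xRz \to \exists w (x R^2 w \wedge zRw)).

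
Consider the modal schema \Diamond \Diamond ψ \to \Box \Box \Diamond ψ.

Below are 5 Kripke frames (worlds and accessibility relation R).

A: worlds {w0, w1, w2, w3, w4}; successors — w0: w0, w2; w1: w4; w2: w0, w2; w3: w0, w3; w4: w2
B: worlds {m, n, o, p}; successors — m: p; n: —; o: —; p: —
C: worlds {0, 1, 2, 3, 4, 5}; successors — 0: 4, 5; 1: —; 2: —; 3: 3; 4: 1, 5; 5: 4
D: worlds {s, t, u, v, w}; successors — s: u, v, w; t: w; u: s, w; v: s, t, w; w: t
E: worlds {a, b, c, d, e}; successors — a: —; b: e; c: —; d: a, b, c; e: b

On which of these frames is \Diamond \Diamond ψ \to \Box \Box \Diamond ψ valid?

B

Frame correspondent (Sahlqvist): \forall x \forall y \forall z ((x R^2 y \wedge x R^2 z) \to \exists w (y = w \wedge zRw)) — i.e. a generalized confluence (Geach) condition.
A: fails — w3R²w2, w3R²w3 but no w with w2=w and w3Rw.
B: satisfies the condition.
C: fails — 0R²1, 0R²1 but no w with 1=w and 1Rw.
D: fails — sR²s, sR²s but no w* with s=w* and sRw*.
E: fails — bR²b, bR²b but no w with b=w and bRw.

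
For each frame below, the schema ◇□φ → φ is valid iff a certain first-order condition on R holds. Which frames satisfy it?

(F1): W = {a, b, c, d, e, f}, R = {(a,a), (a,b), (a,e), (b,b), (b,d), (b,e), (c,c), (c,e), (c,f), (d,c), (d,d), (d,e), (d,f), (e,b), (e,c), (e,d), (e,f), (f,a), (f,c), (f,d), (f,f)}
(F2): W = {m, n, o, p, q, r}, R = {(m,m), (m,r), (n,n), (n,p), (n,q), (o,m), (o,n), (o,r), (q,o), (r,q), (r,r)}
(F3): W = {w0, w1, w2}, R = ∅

(F3)

The schema corresponds to symmetry: ∀x ∀y (Rxy → Ryx).
(F1): fails — Rab but not Rba.
(F2): fails — Rom but not Rmo.
(F3): ✓.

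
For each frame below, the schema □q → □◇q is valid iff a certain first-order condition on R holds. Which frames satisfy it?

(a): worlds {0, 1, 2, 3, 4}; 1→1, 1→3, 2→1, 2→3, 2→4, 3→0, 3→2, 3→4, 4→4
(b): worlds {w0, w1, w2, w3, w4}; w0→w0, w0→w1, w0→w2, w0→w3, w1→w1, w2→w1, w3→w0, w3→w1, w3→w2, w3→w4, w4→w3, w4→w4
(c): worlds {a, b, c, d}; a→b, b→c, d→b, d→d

Frame correspondent (Sahlqvist): ∀x ∀z (xRz → ∃w (xRw ∧ zRw)) — i.e. a generalized confluence (Geach) condition.
(a): fails — 1R3 but no w with 1Rw and 3Rw.
(b): ✓.
(c): fails — aRb but no w with aRw and bRw.
Valid on: (b).

(b)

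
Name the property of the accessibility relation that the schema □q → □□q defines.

Transitivity

Suppose □q→□□q is valid. Take Rxy, Ryz and set V(q)={w : Rxw}. Then □q at x, so □□q at x, so □q at y, so q at z, i.e. Rxz.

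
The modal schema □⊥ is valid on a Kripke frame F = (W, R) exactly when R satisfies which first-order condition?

This is the Ver axiom.
It corresponds to emptiness of R: ∀x ∀y ¬Rxy.

emptiness of R: ∀x ∀y ¬Rxy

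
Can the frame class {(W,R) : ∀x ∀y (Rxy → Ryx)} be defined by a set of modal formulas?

This is a Sahlqvist condition; the B axiom q → □◇q defines it.

Yes, by q → □◇q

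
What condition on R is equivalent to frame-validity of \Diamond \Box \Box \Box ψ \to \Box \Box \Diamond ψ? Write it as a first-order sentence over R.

\forall x \forall y \forall z ((xRy \wedge x R^2 z) \to \exists w (y R^3 w \wedge zRw))

This is a Sahlqvist (Geach-type) schema ◇^1□^3ψ → □^2◇^1ψ.
Minimal-valuation argument: fix x; take any y with xR^1y and any z with xR^2z. Set V(ψ) to the set of worlds R-reachable from y in exactly 3 steps. Then □^3ψ holds at y, so the antecedent holds at x; validity forces ◇^1ψ at z, giving a w with zR^1w and yR^3w.
First-order correspondent: \forall x \forall y \forall z ((xRy \wedge x R^2 z) \to \exists w (y R^3 w \wedge zRw)).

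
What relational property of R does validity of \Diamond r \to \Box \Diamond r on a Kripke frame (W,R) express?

the Euclidean property: \forall x \forall y \forall z (Rxy \wedge Rxz \to Ryz)

Suppose ◇r→□◇r is valid. Take Rxy, Rxz and set V(r)={y}. Then ◇r at x, so □◇r at x, so ◇r at z, so some w with Rzw has r; w=y, i.e. Rzy. By symmetry of the argument, Ryz.
The converse is a direct semantic check.
Frame condition: \forall x \forall y \forall z (Rxy \wedge Rxz \to Ryz).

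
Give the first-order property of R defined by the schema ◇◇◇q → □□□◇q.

This is a Sahlqvist (Geach-type) schema ◇^3□^0q → □^3◇^1q.
Minimal-valuation argument: fix x; take any y with xR^3y and any z with xR^3z. Set V(q) to the set of worlds R-reachable from y in exactly 0 steps. Then □^0q holds at y, so the antecedent holds at x; validity forces ◇^1q at z, giving a w with zR^1w and yR^0w.
First-order correspondent: ∀x ∀y ∀z ((xR³y ∧ xR³z) → ∃w (y = w ∧ zRw)).

∀x ∀y ∀z ((xR³y ∧ xR³z) → ∃w (y = w ∧ zRw))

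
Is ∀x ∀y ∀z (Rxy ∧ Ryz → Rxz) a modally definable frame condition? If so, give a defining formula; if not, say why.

Yes — defined by □r → □□r

The condition is transitivity. A defining modal formula is □r → □□r.
Suppose □r→□□r is valid. Take Rxy, Ryz and set V(r)={w : Rxw}. Then □r at x, so □□r at x, so □r at y, so r at z, i.e. Rxz.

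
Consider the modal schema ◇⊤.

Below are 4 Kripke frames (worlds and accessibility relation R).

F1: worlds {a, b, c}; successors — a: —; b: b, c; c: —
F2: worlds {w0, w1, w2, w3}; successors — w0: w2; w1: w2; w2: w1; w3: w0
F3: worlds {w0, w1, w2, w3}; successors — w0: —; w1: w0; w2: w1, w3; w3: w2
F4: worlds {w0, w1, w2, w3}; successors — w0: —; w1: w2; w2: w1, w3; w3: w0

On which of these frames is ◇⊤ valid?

F2

The schema corresponds to seriality: ∀x ∃y Rxy.
F1: fails — world a has no successor.
F2: ✓.
F3: fails — world w0 has no successor.
F4: fails — world w0 has no successor.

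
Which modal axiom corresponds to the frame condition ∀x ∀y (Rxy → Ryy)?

□(□p → p)

This is shift-reflexivity; the standard corresponding axiom is T□: □(□p → p).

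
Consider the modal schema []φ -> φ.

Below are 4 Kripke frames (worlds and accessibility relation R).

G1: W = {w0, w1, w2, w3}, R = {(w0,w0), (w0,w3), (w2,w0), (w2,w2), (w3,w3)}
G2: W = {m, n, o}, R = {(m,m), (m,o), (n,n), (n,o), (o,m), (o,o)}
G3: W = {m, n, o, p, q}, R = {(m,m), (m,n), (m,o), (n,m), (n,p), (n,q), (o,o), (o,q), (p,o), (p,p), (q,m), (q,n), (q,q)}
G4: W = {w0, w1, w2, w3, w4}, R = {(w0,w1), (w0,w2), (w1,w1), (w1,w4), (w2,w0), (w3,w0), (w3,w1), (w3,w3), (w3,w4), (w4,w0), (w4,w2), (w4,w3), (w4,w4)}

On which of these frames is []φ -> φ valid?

G2

The schema corresponds to reflexivity: forall x Rxx.
G1: fails — world w1 does not see itself.
G2: holds.
G3: fails — world n does not see itself.
G4: fails — world w0 does not see itself.
Valid on: G2.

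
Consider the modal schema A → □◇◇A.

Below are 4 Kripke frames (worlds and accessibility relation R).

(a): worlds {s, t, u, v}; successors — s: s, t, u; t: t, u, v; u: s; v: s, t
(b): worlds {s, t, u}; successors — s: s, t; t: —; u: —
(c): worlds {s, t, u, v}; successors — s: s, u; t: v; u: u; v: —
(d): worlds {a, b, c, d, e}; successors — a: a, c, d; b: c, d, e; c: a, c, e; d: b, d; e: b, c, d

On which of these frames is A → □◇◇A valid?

(a)

Frame correspondent (Sahlqvist): ∀x ∀z (xRz → ∃w (x = w ∧ zR²w)) — i.e. a generalized confluence (Geach) condition.
(a): ✓.
(b): fails — sRt but no w with s=w and tR²w.
(c): fails — sRu but no w with s=w and uR²w.
(d): fails — aRd but no w with a=w and dR²w.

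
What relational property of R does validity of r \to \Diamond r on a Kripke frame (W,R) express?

reflexivity: \forall x Rxx

Equivalently (dual form): □r → r.
Suppose □r→r is valid. At any x set V(r)={w : Rxw}. Then □r holds at x, so r holds at x, i.e. Rxx.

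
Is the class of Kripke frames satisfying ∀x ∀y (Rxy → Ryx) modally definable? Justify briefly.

Yes: it is symmetry, defined by the B schema q → □◇q.
Suppose q→□◇q is valid. Take Rxy and set V(q)={x}. Then q at x, so □◇q at x, so ◇q at y, so some z with Ryz has q; z=x, i.e. Ryx.

Yes — defined by q → □◇q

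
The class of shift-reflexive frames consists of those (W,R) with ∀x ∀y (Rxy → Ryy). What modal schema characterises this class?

This is shift-reflexivity; the standard corresponding axiom is T□: □(□p → p).
Suppose □(□p→p) is valid. Take Rxy and set V(p)={w : Ryw}. Then at y, □p holds; since □(□p→p) at x, □p→p at y, so p at y, i.e. Ryy.

□(□p → p)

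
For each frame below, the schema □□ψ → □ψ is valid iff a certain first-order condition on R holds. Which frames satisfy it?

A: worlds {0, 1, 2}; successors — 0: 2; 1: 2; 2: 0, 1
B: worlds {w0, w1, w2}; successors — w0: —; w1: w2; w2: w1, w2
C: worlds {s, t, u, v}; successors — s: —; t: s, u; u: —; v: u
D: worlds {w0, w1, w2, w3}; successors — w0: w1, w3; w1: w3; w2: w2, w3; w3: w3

This is the axiom for density; its first-order frame correspondent is ∀x ∀y (Rxy → ∃z (Rxz ∧ Rzy)).
A: fails — R12 but no z with R1z and Rz2.
B: ✓.
C: fails — Rtu but no z with Rtz and Rzu.
D: fails — Rw0w1 but no z with Rw0z and Rzw1.

B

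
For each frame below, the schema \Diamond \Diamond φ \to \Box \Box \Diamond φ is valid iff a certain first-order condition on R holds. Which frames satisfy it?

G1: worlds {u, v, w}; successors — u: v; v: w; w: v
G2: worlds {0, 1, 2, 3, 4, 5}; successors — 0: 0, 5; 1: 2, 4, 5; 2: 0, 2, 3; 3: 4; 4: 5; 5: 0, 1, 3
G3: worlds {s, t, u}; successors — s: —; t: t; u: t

G3

This is the axiom for a generalized confluence (Geach) condition; its first-order frame correspondent is \forall x \forall y \forall z ((x R^2 y \wedge x R^2 z) \to \exists w (y = w \wedge zRw)).
G1: fails — uR²w, uR²w but no t with w=t and wRt.
G2: fails — 0R²0, 0R²1 but no w with 0=w and 1Rw.
G3: condition met.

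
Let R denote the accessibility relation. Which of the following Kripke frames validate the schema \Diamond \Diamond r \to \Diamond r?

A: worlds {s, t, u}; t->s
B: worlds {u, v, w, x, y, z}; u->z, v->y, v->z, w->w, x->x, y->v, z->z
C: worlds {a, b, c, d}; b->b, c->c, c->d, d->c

A

The schema corresponds to transitivity: \forall x \forall y \forall z (Rxy \wedge Ryz \to Rxz).
A: condition met.
B: fails — Ryv and Rvz but not Ryz.
C: fails — Rdc and Rcd but not Rdd.
Valid on: A.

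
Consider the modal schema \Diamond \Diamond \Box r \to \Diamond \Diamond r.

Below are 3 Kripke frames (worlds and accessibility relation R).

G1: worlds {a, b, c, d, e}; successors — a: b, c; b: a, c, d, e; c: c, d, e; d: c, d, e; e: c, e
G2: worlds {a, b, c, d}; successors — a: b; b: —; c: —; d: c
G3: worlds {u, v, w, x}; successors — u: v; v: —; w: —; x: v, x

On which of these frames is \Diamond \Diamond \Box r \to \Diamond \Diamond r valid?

Frame correspondent (Sahlqvist): \forall x \forall y (x R^2 y \to \exists w (yRw \wedge x R^2 w)) — i.e. a generalized confluence (Geach) condition.
G1: holds.
G2: holds.
G3: fails — xR²v but no t with vRt and xR²t.
Valid on: G1, G2.

G1, G2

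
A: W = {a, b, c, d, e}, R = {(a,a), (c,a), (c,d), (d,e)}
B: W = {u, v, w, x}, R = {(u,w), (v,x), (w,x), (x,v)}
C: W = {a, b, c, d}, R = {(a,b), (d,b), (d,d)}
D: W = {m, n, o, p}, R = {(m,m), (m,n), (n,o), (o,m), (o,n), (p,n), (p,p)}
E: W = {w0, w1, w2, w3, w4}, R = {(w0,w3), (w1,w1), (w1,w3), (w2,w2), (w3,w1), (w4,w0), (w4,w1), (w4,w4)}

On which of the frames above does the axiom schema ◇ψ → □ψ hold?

The schema corresponds to partial functionality: ∀x ∀y ∀z (Rxy ∧ Rxz → y = z).
A: fails — c sees both a and d.
B: satisfies the condition.
C: fails — d sees both b and d.
D: fails — m sees both m and n.
E: fails — w1 sees both w1 and w3.

B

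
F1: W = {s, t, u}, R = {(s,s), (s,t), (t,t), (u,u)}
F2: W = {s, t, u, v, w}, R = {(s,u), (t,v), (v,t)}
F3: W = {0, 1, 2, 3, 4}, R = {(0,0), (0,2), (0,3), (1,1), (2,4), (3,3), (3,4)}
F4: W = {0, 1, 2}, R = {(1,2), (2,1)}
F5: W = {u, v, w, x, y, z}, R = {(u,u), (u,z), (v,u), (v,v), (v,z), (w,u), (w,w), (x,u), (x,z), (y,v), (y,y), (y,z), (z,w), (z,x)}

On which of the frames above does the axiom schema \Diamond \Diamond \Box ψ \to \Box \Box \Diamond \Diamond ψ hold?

F1, F5

This is the axiom for a generalized confluence (Geach) condition; its first-order frame correspondent is \forall x \forall y \forall z ((x R^2 y \wedge x R^2 z) \to \exists w (yRw \wedge z R^2 w)).
F1: ✓.
F2: fails — tR²t, tR²t but no w* with tRw* and tR²w*.
F3: fails — 0R²0, 0R²2 but no w with 0Rw and 2R²w.
F4: fails — 1R²1, 1R²1 but no w with 1Rw and 1R²w.
F5: ✓.
Valid on: F1, F5.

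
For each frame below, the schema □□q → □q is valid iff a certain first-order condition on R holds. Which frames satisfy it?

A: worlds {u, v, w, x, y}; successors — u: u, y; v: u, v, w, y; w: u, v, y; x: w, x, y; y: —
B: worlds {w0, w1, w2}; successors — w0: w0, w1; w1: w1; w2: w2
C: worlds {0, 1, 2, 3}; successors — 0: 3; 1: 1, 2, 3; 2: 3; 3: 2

Frame correspondent (Sahlqvist): ∀x ∀y (Rxy → ∃z (Rxz ∧ Rzy)) — i.e. density.
A: condition met.
B: condition met.
C: fails — R32 but no z with R3z and Rz2.
Valid on: A, B.

A, B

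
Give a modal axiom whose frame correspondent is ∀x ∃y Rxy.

□ψ → ◇ψ

The condition is seriality. The D schema □ψ → ◇ψ defines it.
Suppose □ψ→◇ψ is valid. At any x set V(ψ)=W. Then □ψ at x, so ◇ψ at x, so x has a successor.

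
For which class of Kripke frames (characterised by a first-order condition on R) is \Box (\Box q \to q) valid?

Suppose □(□q→q) is valid. Take Rxy and set V(q)={w : Ryw}. Then at y, □q holds; since □(□q→q) at x, □q→q at y, so q at y, i.e. Ryy.
Conversely, any frame satisfying \forall x \forall y (Rxy \to Ryy) validates the schema.
So the correspondent is shift-reflexivity.

Shift-reflexivity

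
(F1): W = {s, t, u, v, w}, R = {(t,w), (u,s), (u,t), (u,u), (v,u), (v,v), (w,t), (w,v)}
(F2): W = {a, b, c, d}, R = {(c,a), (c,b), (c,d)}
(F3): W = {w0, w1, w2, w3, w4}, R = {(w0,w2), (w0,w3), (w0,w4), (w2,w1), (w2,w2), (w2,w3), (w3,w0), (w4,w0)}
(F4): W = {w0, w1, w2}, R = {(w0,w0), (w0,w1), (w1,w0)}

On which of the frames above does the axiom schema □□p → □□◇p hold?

(F2), (F4)

Frame correspondent (Sahlqvist): ∀x ∀z (xR²z → ∃w (xR²w ∧ zRw)) — i.e. a generalized confluence (Geach) condition.
(F1): fails — tR²t but no w* with tR²w* and tRw*.
(F2): satisfies the condition.
(F3): fails — w0R²w1 but no w with w0R²w and w1Rw.
(F4): satisfies the condition.
Valid on: (F2), (F4).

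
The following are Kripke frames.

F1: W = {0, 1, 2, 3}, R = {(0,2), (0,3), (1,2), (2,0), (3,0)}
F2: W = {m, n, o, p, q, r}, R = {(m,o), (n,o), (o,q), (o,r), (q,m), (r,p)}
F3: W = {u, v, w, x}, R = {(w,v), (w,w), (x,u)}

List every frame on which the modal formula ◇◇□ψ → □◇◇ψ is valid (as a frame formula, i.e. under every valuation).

The schema corresponds to a generalized confluence (Geach) condition: ∀x ∀y ∀z ((xR²y ∧ xRz) → ∃w (yRw ∧ zR²w)).
F1: condition met.
F2: fails — oR²m, oRr but no w with mRw and rR²w.
F3: fails — wR²v, wRv but no t with vRt and vR²t.
Valid on: F1.

F1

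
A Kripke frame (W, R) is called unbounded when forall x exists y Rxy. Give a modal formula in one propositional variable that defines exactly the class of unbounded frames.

□s → ◇s

The condition is seriality. The D schema □s → ◇s defines it.
Suppose □s→◇s is valid. At any x set V(s)=W. Then □s at x, so ◇s at x, so x has a successor.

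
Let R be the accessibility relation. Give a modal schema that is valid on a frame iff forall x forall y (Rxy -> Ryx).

s → □◇s

A defining formula is s → □◇s (the B axiom).
Suppose s→□◇s is valid. Take Rxy and set V(s)={x}. Then s at x, so □◇s at x, so ◇s at y, so some z with Ryz has s; z=x, i.e. Ryx.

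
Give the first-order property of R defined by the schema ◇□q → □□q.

∀x ∀y ∀z ((xRy ∧ xR²z) → ∃w (yRw ∧ z = w))

This is a Sahlqvist (Geach-type) schema ◇^1□^1q → □^2◇^0q.
Minimal-valuation argument: fix x; take any y with xR^1y and any z with xR^2z. Set V(q) to the set of worlds R-reachable from y in exactly 1 step. Then □^1q holds at y, so the antecedent holds at x; validity forces ◇^0q at z, giving a w with zR^0w and yR^1w.
First-order correspondent: ∀x ∀y ∀z ((xRy ∧ xR²z) → ∃w (yRw ∧ z = w)).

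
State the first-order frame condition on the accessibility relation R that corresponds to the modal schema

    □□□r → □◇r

This is a Sahlqvist (Geach-type) schema ◇^0□^3r → □^1◇^1r.
Minimal-valuation argument: fix x; take any y with xR^0y and any z with xR^1z. Set V(r) to the set of worlds R-reachable from y in exactly 3 steps. Then □^3r holds at y, so the antecedent holds at x; validity forces ◇^1r at z, giving a w with zR^1w and yR^3w.
First-order correspondent: ∀x ∀z (xRz → ∃w (xR³w ∧ zRw)).

∀x ∀z (xRz → ∃w (xR³w ∧ zRw))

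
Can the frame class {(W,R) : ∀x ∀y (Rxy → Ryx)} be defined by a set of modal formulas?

Definable; q → □◇q defines it

This is a Sahlqvist condition; the B axiom q → □◇q defines it.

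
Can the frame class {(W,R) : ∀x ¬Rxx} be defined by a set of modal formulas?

Any modally definable frame class is closed under surjective bounded morphisms.
The 5-cycle (worlds w0,w1,w2,w3,w4 with w0→w1→w2→w3→w4→w0) is irreflexive, and the map sending every world to a single reflexive point • is a surjective bounded morphism (forth: every edge maps to (•,•); back: every world has a successor). So any modal formula valid on the 5-cycle is also valid on the reflexive point, which is not irreflexive.
So no modal formula (or set of formulas) defines exactly the irreflexive frames.

No — not modally definable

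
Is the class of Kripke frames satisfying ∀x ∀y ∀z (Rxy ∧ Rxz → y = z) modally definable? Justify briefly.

Yes, by ◇q → □q

Yes: it is partial functionality, defined by the CD schema ◇q → □q.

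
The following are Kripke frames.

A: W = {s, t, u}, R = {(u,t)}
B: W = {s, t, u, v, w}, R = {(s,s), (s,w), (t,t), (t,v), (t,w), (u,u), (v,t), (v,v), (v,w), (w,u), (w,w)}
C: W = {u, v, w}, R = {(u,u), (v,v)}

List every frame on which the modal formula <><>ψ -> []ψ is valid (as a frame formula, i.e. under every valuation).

The schema corresponds to a generalized confluence (Geach) condition: forall x forall y forall z ((x R^2 y & xRz) -> exists w (y = w & z = w)).
A: satisfies the condition.
B: fails — sR²s, sRw but s ≠ w.
C: satisfies the condition.
Valid on: A, C.

A, C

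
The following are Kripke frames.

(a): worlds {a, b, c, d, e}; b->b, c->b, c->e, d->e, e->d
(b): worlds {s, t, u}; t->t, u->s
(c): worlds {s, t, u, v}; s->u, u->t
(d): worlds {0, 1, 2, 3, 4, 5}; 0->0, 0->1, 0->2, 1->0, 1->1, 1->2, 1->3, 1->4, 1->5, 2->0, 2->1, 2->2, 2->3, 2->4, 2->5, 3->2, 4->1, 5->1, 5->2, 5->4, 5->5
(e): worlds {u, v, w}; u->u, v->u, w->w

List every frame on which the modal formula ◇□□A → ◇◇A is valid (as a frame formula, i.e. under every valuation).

(d), (e)

This is the axiom for a generalized confluence (Geach) condition; its first-order frame correspondent is ∀x ∀y (xRy → ∃w (yR²w ∧ xR²w)).
(a): fails — cRe but no w with eR²w and cR²w.
(b): fails — uRs but no w with sR²w and uR²w.
(c): fails — sRu but no w with uR²w and sR²w.
(d): ✓.
(e): ✓.
Valid on: (d), (e).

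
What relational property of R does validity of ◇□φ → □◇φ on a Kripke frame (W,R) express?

Suppose ◇□φ→□◇φ is valid. Take Rxy, Rxz and set V(φ)={w : Ryw}. Then □φ at y so ◇□φ at x, so □◇φ at x, so ◇φ at z, giving w with Rzw and Ryw.
Conversely, any frame satisfying ∀x ∀y ∀z (Rxy ∧ Rxz → ∃w (Ryw ∧ Rzw)) validates the schema.
So the correspondent is convergence.

convergence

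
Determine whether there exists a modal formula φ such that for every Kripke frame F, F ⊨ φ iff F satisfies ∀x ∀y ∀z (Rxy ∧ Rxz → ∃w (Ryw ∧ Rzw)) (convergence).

The condition is convergence. A defining modal formula is ◇□q → □◇q.
Suppose ◇□q→□◇q is valid. Take Rxy, Rxz and set V(q)={w : Ryw}. Then □q at y so ◇□q at x, so □◇q at x, so ◇q at z, giving w with Rzw and Ryw.

Yes, by ◇□q → □◇q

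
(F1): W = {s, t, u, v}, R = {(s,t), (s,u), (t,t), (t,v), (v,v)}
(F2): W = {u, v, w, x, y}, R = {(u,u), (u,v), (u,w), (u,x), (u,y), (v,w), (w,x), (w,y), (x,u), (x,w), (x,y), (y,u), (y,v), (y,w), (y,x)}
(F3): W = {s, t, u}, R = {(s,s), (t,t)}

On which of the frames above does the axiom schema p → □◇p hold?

The schema corresponds to symmetry: ∀x ∀y (Rxy → Ryx).
(F1): fails — Rtv but not Rvt.
(F2): fails — Ruv but not Rvu.
(F3): condition met.

(F3)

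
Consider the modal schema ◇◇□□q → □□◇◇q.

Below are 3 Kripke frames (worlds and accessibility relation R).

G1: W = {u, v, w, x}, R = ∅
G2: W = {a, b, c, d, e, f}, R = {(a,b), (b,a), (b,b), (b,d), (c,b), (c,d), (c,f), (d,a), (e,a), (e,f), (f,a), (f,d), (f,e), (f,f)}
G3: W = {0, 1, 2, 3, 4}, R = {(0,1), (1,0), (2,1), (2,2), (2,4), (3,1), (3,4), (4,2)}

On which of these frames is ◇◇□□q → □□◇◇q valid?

G1, G2

This is the axiom for a generalized confluence (Geach) condition; its first-order frame correspondent is ∀x ∀y ∀z ((xR²y ∧ xR²z) → ∃w (yR²w ∧ zR²w)).
G1: satisfies the condition.
G2: satisfies the condition.
G3: fails — 2R²0, 2R²1 but no w with 0R²w and 1R²w.
Valid on: G1, G2.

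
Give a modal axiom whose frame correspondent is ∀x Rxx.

This is reflexivity; the standard corresponding axiom is T: □q → q.

□q → q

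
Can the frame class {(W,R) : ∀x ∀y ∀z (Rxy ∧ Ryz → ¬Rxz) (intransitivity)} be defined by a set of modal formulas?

Not definable by any modal formula

If a class were modally definable it would be closed under surjective bounded morphisms (Goldblatt–Thomason).
The 3-cycle (worlds 0,1,2 with 0→1→2→0) is intransitive. Mapping every world to a single reflexive point • is a surjective bounded morphism; the reflexive point is not intransitive (R••∧R•• but R••).
So no modal formula (or set of formulas) defines exactly the intransitive frames.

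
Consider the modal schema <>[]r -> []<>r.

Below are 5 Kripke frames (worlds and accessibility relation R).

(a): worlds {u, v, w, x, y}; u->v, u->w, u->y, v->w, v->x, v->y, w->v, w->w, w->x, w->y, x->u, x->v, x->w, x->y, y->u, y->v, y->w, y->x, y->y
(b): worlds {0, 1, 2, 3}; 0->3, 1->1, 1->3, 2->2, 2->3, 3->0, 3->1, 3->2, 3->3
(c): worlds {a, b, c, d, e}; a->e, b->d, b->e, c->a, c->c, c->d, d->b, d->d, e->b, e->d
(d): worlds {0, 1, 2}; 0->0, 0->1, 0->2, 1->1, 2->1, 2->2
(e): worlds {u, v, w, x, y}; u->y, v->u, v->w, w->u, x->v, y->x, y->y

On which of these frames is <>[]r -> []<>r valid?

(a), (b), (d)

This is the axiom for convergence; its first-order frame correspondent is forall x forall y forall z (Rxy & Rxz -> exists w (Ryw & Rzw)).
(a): satisfies the condition.
(b): satisfies the condition.
(c): fails — Rcc and Rca but c and a have no common successor.
(d): satisfies the condition.
(e): fails — Rvw and Rvu but w and u have no common successor.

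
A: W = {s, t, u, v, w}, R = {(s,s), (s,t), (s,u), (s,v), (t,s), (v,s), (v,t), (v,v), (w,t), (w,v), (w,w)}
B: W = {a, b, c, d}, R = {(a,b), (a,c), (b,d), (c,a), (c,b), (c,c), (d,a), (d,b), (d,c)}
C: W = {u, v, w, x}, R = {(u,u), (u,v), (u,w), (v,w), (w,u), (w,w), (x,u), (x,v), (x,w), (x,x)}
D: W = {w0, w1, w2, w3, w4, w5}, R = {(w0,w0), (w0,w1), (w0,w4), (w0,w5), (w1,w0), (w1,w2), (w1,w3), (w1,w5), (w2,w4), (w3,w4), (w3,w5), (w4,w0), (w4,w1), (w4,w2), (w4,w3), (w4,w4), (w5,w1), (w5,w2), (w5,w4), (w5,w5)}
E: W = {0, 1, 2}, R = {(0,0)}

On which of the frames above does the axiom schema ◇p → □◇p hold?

This is the axiom for the Euclidean property; its first-order frame correspondent is ∀x ∀y ∀z (Rxy ∧ Rxz → Ryz).
A: fails — Rsv and Rsu but not Rvu.
B: fails — Rab and Rab but not Rbb.
C: fails — Ruv and Ruv but not Rvv.
D: fails — Rw0w1 and Rw0w1 but not Rw1w1.
E: condition met.
Valid on: E.

E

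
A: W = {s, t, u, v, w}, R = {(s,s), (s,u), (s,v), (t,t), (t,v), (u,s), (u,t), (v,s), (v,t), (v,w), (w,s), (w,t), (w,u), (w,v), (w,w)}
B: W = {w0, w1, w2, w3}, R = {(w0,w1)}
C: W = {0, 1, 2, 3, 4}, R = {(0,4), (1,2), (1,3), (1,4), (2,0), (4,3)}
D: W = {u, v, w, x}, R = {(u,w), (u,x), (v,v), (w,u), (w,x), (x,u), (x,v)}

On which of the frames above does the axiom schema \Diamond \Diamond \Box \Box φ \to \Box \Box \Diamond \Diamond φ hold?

The schema corresponds to a generalized confluence (Geach) condition: \forall x \forall y \forall z ((x R^2 y \wedge x R^2 z) \to \exists w (y R^2 w \wedge z R^2 w)).
A: ✓.
B: ✓.
C: fails — 0R²3, 0R²3 but no w with 3R²w and 3R²w.
D: ✓.

A, B, D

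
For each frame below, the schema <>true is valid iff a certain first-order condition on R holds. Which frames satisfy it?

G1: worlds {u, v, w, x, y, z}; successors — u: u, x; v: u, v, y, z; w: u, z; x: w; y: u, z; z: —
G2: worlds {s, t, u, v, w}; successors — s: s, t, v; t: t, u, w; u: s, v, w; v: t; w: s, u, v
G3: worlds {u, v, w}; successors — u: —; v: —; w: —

G2

This is the axiom for seriality; its first-order frame correspondent is forall x exists y Rxy.
G1: fails — world z has no successor.
G2: holds.
G3: fails — world u has no successor.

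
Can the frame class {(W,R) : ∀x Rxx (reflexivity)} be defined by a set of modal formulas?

Definable; □p → p defines it

The condition is reflexivity. A defining modal formula is □p → p.
Suppose □p→p is valid. At any x set V(p)={w : Rxw}. Then □p holds at x, so p holds at x, i.e. Rxx.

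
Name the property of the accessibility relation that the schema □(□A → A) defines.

Suppose □(□A→A) is valid. Take Rxy and set V(A)={w : Ryw}. Then at y, □A holds; since □(□A→A) at x, □A→A at y, so A at y, i.e. Ryy.

Shift-reflexivity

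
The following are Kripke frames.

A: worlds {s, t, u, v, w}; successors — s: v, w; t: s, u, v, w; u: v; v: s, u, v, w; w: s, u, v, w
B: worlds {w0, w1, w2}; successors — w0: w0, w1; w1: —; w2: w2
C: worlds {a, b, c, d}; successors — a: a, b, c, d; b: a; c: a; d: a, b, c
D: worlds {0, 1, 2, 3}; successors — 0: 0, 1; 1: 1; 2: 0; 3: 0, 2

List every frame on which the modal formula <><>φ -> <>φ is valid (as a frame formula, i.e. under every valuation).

Frame correspondent (Sahlqvist): forall x forall y forall z (Rxy & Ryz -> Rxz) — i.e. transitivity.
A: fails — Ruv and Rvw but not Ruw.
B: satisfies the condition.
C: fails — Rba and Rab but not Rbb.
D: fails — R20 and R01 but not R21.
Valid on: B.

B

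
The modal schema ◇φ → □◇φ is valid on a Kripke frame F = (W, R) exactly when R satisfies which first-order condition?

the Euclidean property

This is the 5 axiom.
It corresponds to the Euclidean property: ∀x ∀y ∀z (Rxy ∧ Rxz → Ryz).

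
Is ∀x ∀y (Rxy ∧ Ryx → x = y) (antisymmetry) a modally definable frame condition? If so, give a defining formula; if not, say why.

No — not modally definable

Modal frame validity is preserved under surjective bounded morphisms.
The 8-cycle (worlds w0,w1,w2,w3,w4,w5,w6,w7 with w0→w1→w2→w3→w4→w5→w6→w7→w0) is antisymmetric. Sending even-indexed worlds to a and odd-indexed worlds to b is a surjective bounded morphism onto the two-world frame with a↔b, which is not antisymmetric.
So the class is not modally definable.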